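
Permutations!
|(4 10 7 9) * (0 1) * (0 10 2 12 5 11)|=10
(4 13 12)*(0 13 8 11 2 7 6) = (0 13 12 4 8 11 2 7 6) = [13, 1, 7, 3, 8, 5, 0, 6, 11, 9, 10, 2, 4, 12]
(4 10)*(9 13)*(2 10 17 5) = [0, 1, 10, 3, 17, 2, 6, 7, 8, 13, 4, 11, 12, 9, 14, 15, 16, 5] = (2 10 4 17 5)(9 13)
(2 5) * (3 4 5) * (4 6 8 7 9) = (2 3 6 8 7 9 4 5) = [0, 1, 3, 6, 5, 2, 8, 9, 7, 4]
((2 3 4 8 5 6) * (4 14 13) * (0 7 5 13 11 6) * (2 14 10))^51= (14)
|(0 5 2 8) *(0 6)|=5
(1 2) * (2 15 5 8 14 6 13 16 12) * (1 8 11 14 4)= (1 15 5 11 14 6 13 16 12 2 8 4)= [0, 15, 8, 3, 1, 11, 13, 7, 4, 9, 10, 14, 2, 16, 6, 5, 12]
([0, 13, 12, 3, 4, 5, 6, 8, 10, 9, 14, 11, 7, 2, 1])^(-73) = (1 14 10 8 7 12 2 13)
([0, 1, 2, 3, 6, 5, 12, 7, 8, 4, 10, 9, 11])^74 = [0, 1, 2, 3, 9, 5, 4, 7, 8, 11, 10, 12, 6]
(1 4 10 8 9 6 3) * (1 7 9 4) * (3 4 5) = (3 7 9 6 4 10 8 5) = [0, 1, 2, 7, 10, 3, 4, 9, 5, 6, 8]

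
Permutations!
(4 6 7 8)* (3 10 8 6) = (3 10 8 4)(6 7) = [0, 1, 2, 10, 3, 5, 7, 6, 4, 9, 8]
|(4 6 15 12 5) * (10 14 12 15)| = 6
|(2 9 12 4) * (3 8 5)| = |(2 9 12 4)(3 8 5)| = 12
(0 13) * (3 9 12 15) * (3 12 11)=(0 13)(3 9 11)(12 15)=[13, 1, 2, 9, 4, 5, 6, 7, 8, 11, 10, 3, 15, 0, 14, 12]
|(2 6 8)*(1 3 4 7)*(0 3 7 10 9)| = 30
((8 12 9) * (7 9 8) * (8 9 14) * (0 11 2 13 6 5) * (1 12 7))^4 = (0 6 2)(1 12 9)(5 13 11)(7 14 8)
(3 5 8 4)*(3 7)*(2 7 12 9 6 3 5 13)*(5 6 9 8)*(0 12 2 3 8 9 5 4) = (0 12 9 5 4 2 7 6 8)(3 13) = [12, 1, 7, 13, 2, 4, 8, 6, 0, 5, 10, 11, 9, 3]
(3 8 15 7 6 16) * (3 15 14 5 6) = (3 8 14 5 6 16 15 7) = [0, 1, 2, 8, 4, 6, 16, 3, 14, 9, 10, 11, 12, 13, 5, 7, 15]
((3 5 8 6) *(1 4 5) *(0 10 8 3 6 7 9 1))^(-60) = (0 7 4)(1 3 8)(5 10 9)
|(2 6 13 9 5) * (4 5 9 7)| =6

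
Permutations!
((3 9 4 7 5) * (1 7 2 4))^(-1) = ((1 7 5 3 9)(2 4))^(-1) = (1 9 3 5 7)(2 4)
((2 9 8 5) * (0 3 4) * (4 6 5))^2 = (0 6 2 8)(3 5 9 4)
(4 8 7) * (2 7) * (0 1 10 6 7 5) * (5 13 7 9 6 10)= (0 1 5)(2 13 7 4 8)(6 9)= [1, 5, 13, 3, 8, 0, 9, 4, 2, 6, 10, 11, 12, 7]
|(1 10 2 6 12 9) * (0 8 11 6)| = |(0 8 11 6 12 9 1 10 2)| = 9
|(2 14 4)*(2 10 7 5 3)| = 7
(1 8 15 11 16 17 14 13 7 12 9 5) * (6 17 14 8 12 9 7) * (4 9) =(1 12 7 4 9 5)(6 17 8 15 11 16 14 13) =[0, 12, 2, 3, 9, 1, 17, 4, 15, 5, 10, 16, 7, 6, 13, 11, 14, 8]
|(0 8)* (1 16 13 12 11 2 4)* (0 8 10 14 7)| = 28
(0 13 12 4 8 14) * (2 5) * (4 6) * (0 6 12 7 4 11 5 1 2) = (0 13 7 4 8 14 6 11 5)(1 2) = [13, 2, 1, 3, 8, 0, 11, 4, 14, 9, 10, 5, 12, 7, 6]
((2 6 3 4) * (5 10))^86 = ((2 6 3 4)(5 10))^86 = (10)(2 3)(4 6)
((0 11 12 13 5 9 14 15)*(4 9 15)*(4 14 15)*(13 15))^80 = (15)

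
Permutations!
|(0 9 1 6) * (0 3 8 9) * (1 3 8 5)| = 6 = |(1 6 8 9 3 5)|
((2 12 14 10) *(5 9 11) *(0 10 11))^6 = ((0 10 2 12 14 11 5 9))^6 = (0 5 14 2)(9 11 12 10)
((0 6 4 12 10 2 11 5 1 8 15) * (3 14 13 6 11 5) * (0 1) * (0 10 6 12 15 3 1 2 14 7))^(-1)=((0 11 1 8 3 7)(2 5 10 14 13 12 6 4 15))^(-1)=(0 7 3 8 1 11)(2 15 4 6 12 13 14 10 5)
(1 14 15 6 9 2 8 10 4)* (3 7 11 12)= (1 14 15 6 9 2 8 10 4)(3 7 11 12)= [0, 14, 8, 7, 1, 5, 9, 11, 10, 2, 4, 12, 3, 13, 15, 6]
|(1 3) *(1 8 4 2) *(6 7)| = |(1 3 8 4 2)(6 7)| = 10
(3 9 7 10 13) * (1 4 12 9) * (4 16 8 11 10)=(1 16 8 11 10 13 3)(4 12 9 7)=[0, 16, 2, 1, 12, 5, 6, 4, 11, 7, 13, 10, 9, 3, 14, 15, 8]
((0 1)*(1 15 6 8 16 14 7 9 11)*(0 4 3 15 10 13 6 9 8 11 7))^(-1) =((0 10 13 6 11 1 4 3 15 9 7 8 16 14))^(-1) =(0 14 16 8 7 9 15 3 4 1 11 6 13 10)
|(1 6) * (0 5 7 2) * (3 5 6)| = 7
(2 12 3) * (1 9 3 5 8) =(1 9 3 2 12 5 8) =[0, 9, 12, 2, 4, 8, 6, 7, 1, 3, 10, 11, 5]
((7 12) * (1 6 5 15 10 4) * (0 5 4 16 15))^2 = ((0 5)(1 6 4)(7 12)(10 16 15))^2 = (1 4 6)(10 15 16)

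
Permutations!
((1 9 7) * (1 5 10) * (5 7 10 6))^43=(1 9 10)(5 6)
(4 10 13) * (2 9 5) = (2 9 5)(4 10 13) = [0, 1, 9, 3, 10, 2, 6, 7, 8, 5, 13, 11, 12, 4]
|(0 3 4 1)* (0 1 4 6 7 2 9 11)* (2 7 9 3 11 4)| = |(0 11)(2 3 6 9 4)| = 10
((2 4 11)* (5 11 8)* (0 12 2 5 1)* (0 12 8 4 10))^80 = ((0 8 1 12 2 10)(5 11))^80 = (0 1 2)(8 12 10)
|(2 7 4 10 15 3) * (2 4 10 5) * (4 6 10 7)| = 12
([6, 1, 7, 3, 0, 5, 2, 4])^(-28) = (0 2 4 6 7)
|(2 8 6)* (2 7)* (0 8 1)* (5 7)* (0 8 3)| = |(0 3)(1 8 6 5 7 2)| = 6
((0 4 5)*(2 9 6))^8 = ((0 4 5)(2 9 6))^8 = (0 5 4)(2 6 9)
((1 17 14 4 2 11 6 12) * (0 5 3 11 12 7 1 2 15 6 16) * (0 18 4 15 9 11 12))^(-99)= ((0 5 3 12 2)(1 17 14 15 6 7)(4 9 11 16 18))^(-99)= (0 5 3 12 2)(1 15)(4 9 11 16 18)(6 17)(7 14)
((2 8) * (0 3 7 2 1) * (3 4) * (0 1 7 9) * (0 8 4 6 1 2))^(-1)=((0 6 1 2 4 3 9 8 7))^(-1)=(0 7 8 9 3 4 2 1 6)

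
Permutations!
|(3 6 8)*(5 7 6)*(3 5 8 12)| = |(3 8 5 7 6 12)| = 6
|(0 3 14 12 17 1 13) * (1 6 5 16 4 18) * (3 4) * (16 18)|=|(0 4 16 3 14 12 17 6 5 18 1 13)|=12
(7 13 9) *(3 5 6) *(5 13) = [0, 1, 2, 13, 4, 6, 3, 5, 8, 7, 10, 11, 12, 9] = (3 13 9 7 5 6)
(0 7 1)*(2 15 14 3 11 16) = [7, 0, 15, 11, 4, 5, 6, 1, 8, 9, 10, 16, 12, 13, 3, 14, 2] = (0 7 1)(2 15 14 3 11 16)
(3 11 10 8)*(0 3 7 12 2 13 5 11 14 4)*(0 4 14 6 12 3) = (14)(2 13 5 11 10 8 7 3 6 12) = [0, 1, 13, 6, 4, 11, 12, 3, 7, 9, 8, 10, 2, 5, 14]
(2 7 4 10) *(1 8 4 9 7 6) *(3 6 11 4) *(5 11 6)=[0, 8, 6, 5, 10, 11, 1, 9, 3, 7, 2, 4]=(1 8 3 5 11 4 10 2 6)(7 9)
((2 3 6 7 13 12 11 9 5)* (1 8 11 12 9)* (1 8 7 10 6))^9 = (1 13 5 3 7 9 2)(6 10)(8 11)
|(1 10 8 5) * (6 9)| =4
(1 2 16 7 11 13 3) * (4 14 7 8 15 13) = (1 2 16 8 15 13 3)(4 14 7 11) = [0, 2, 16, 1, 14, 5, 6, 11, 15, 9, 10, 4, 12, 3, 7, 13, 8]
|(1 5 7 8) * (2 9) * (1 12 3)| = 6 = |(1 5 7 8 12 3)(2 9)|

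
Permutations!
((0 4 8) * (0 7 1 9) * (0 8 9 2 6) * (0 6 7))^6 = (0 9)(4 8)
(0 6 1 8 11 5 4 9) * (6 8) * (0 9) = (0 8 11 5 4)(1 6) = [8, 6, 2, 3, 0, 4, 1, 7, 11, 9, 10, 5]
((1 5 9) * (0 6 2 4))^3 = ((0 6 2 4)(1 5 9))^3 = (9)(0 4 2 6)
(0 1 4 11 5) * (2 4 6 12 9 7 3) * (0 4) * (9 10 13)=[1, 6, 0, 2, 11, 4, 12, 3, 8, 7, 13, 5, 10, 9]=(0 1 6 12 10 13 9 7 3 2)(4 11 5)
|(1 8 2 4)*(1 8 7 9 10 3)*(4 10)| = 8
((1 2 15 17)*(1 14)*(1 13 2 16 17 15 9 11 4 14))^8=((1 16 17)(2 9 11 4 14 13))^8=(1 17 16)(2 11 14)(4 13 9)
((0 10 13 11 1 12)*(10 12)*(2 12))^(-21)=(1 11 13 10)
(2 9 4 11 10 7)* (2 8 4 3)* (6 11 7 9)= [0, 1, 6, 2, 7, 5, 11, 8, 4, 3, 9, 10]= (2 6 11 10 9 3)(4 7 8)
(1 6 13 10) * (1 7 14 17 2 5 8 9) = (1 6 13 10 7 14 17 2 5 8 9) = [0, 6, 5, 3, 4, 8, 13, 14, 9, 1, 7, 11, 12, 10, 17, 15, 16, 2]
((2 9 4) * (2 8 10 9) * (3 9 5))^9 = ((3 9 4 8 10 5))^9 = (3 8)(4 5)(9 10)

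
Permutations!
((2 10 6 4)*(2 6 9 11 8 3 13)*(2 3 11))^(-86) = (13)(2 10 9) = ((2 10 9)(3 13)(4 6)(8 11))^(-86)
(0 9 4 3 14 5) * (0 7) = (0 9 4 3 14 5 7) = [9, 1, 2, 14, 3, 7, 6, 0, 8, 4, 10, 11, 12, 13, 5]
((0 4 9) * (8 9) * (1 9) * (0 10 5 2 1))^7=((0 4 8)(1 9 10 5 2))^7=(0 4 8)(1 10 2 9 5)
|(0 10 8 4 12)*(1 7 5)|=15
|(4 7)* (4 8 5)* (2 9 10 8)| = 7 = |(2 9 10 8 5 4 7)|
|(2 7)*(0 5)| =|(0 5)(2 7)| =2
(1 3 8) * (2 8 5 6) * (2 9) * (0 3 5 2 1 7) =(0 3 2 8 7)(1 5 6 9) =[3, 5, 8, 2, 4, 6, 9, 0, 7, 1]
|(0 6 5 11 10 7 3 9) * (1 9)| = |(0 6 5 11 10 7 3 1 9)| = 9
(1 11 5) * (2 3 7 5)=[0, 11, 3, 7, 4, 1, 6, 5, 8, 9, 10, 2]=(1 11 2 3 7 5)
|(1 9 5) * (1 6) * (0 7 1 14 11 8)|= |(0 7 1 9 5 6 14 11 8)|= 9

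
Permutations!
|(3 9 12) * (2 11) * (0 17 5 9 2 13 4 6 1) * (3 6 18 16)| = |(0 17 5 9 12 6 1)(2 11 13 4 18 16 3)| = 7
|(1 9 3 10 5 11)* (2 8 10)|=|(1 9 3 2 8 10 5 11)|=8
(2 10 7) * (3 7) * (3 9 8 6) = [0, 1, 10, 7, 4, 5, 3, 2, 6, 8, 9] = (2 10 9 8 6 3 7)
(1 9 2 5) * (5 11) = (1 9 2 11 5) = [0, 9, 11, 3, 4, 1, 6, 7, 8, 2, 10, 5]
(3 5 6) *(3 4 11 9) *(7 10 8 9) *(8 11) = (3 5 6 4 8 9)(7 10 11) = [0, 1, 2, 5, 8, 6, 4, 10, 9, 3, 11, 7]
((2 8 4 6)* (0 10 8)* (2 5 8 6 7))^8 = (10)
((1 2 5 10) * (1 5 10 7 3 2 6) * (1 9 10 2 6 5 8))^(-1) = (1 8 10 9 6 3 7 5)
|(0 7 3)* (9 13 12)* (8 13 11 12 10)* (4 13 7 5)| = 24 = |(0 5 4 13 10 8 7 3)(9 11 12)|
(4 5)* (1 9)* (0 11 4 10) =(0 11 4 5 10)(1 9) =[11, 9, 2, 3, 5, 10, 6, 7, 8, 1, 0, 4]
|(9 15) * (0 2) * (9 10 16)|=4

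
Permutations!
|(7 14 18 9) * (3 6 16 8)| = 4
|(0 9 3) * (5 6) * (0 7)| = |(0 9 3 7)(5 6)| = 4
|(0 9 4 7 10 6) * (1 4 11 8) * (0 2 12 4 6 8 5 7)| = |(0 9 11 5 7 10 8 1 6 2 12 4)| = 12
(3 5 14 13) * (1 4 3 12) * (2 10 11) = [0, 4, 10, 5, 3, 14, 6, 7, 8, 9, 11, 2, 1, 12, 13] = (1 4 3 5 14 13 12)(2 10 11)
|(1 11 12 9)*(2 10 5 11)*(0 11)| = |(0 11 12 9 1 2 10 5)| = 8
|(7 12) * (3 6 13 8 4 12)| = 7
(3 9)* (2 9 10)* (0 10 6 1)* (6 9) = (0 10 2 6 1)(3 9) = [10, 0, 6, 9, 4, 5, 1, 7, 8, 3, 2]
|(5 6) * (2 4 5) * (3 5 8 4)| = 4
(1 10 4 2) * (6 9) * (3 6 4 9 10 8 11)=[0, 8, 1, 6, 2, 5, 10, 7, 11, 4, 9, 3]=(1 8 11 3 6 10 9 4 2)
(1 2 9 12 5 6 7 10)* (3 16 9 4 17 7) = (1 2 4 17 7 10)(3 16 9 12 5 6) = [0, 2, 4, 16, 17, 6, 3, 10, 8, 12, 1, 11, 5, 13, 14, 15, 9, 7]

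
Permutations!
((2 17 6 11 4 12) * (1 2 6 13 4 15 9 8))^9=((1 2 17 13 4 12 6 11 15 9 8))^9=(1 9 11 12 13 2 8 15 6 4 17)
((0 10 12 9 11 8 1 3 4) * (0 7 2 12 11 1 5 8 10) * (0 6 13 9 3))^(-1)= (0 1 9 13 6)(2 7 4 3 12)(5 8)(10 11)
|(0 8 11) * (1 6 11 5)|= |(0 8 5 1 6 11)|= 6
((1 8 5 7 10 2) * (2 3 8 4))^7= ((1 4 2)(3 8 5 7 10))^7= (1 4 2)(3 5 10 8 7)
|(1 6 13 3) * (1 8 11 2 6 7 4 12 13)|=|(1 7 4 12 13 3 8 11 2 6)|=10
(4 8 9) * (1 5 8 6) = (1 5 8 9 4 6) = [0, 5, 2, 3, 6, 8, 1, 7, 9, 4]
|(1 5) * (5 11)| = 3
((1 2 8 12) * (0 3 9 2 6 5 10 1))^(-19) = ((0 3 9 2 8 12)(1 6 5 10))^(-19) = (0 12 8 2 9 3)(1 6 5 10)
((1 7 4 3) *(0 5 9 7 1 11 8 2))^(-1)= ((0 5 9 7 4 3 11 8 2))^(-1)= (0 2 8 11 3 4 7 9 5)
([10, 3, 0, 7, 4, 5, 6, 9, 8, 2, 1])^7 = [0, 1, 2, 3, 4, 5, 6, 7, 8, 9, 10]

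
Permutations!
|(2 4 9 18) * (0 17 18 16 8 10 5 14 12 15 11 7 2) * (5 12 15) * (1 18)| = |(0 17 1 18)(2 4 9 16 8 10 12 5 14 15 11 7)| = 12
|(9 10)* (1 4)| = |(1 4)(9 10)| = 2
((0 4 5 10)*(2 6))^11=(0 10 5 4)(2 6)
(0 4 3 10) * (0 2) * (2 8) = (0 4 3 10 8 2) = [4, 1, 0, 10, 3, 5, 6, 7, 2, 9, 8]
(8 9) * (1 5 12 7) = (1 5 12 7)(8 9) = [0, 5, 2, 3, 4, 12, 6, 1, 9, 8, 10, 11, 7]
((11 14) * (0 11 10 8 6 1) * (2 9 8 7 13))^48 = (0 7 8 11 13 6 14 2 1 10 9)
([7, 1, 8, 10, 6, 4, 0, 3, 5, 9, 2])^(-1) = (0 6 4 5 8 2 10 3 7)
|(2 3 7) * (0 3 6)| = 5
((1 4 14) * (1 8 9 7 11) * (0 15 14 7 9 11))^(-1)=((0 15 14 8 11 1 4 7))^(-1)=(0 7 4 1 11 8 14 15)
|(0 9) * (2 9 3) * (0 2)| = 2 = |(0 3)(2 9)|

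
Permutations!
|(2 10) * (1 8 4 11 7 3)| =|(1 8 4 11 7 3)(2 10)| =6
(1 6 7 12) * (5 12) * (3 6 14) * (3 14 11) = (14)(1 11 3 6 7 5 12) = [0, 11, 2, 6, 4, 12, 7, 5, 8, 9, 10, 3, 1, 13, 14]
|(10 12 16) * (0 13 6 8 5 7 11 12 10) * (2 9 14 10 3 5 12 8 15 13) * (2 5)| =|(0 5 7 11 8 12 16)(2 9 14 10 3)(6 15 13)| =105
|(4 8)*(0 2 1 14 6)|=10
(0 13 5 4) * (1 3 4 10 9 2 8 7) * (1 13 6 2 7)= (0 6 2 8 1 3 4)(5 10 9 7 13)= [6, 3, 8, 4, 0, 10, 2, 13, 1, 7, 9, 11, 12, 5]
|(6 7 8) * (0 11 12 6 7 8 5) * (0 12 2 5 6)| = 15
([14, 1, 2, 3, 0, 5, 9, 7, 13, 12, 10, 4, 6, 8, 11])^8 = [0, 1, 2, 3, 4, 5, 12, 7, 8, 6, 10, 11, 9, 13, 14]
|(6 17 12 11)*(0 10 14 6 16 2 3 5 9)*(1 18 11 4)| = |(0 10 14 6 17 12 4 1 18 11 16 2 3 5 9)| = 15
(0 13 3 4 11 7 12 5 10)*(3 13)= (13)(0 3 4 11 7 12 5 10)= [3, 1, 2, 4, 11, 10, 6, 12, 8, 9, 0, 7, 5, 13]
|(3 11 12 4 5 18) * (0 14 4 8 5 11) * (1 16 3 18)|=10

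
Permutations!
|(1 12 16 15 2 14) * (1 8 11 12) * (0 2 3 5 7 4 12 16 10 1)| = |(0 2 14 8 11 16 15 3 5 7 4 12 10 1)| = 14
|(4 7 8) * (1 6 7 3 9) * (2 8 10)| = 9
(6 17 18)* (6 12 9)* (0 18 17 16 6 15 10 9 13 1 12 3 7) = (0 18 3 7)(1 12 13)(6 16)(9 15 10) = [18, 12, 2, 7, 4, 5, 16, 0, 8, 15, 9, 11, 13, 1, 14, 10, 6, 17, 3]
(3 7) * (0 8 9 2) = (0 8 9 2)(3 7) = [8, 1, 0, 7, 4, 5, 6, 3, 9, 2]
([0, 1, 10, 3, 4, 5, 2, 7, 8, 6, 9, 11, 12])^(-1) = (12)(2 6 9 10)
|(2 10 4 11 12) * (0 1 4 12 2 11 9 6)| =|(0 1 4 9 6)(2 10 12 11)| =20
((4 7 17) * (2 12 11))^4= (2 12 11)(4 7 17)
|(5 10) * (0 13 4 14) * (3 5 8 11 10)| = |(0 13 4 14)(3 5)(8 11 10)| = 12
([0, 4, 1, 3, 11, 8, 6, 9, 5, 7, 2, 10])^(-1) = [0, 2, 10, 3, 1, 8, 6, 9, 5, 7, 11, 4]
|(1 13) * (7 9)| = 2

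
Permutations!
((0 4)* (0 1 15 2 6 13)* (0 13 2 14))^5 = ((0 4 1 15 14)(2 6))^5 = (15)(2 6)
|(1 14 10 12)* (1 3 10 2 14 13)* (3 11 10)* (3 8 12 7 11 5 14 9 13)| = 9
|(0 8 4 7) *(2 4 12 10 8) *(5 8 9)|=|(0 2 4 7)(5 8 12 10 9)|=20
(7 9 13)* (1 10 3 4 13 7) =(1 10 3 4 13)(7 9) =[0, 10, 2, 4, 13, 5, 6, 9, 8, 7, 3, 11, 12, 1]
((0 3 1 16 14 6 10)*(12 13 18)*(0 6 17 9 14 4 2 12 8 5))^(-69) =(0 18 2 1 5 13 4 3 8 12 16)(6 10)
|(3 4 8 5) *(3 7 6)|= |(3 4 8 5 7 6)|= 6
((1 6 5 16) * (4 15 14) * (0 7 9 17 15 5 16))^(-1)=(0 5 4 14 15 17 9 7)(1 16 6)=((0 7 9 17 15 14 4 5)(1 6 16))^(-1)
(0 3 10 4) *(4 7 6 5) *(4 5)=[3, 1, 2, 10, 0, 5, 4, 6, 8, 9, 7]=(0 3 10 7 6 4)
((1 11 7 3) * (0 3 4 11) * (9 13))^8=((0 3 1)(4 11 7)(9 13))^8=(13)(0 1 3)(4 7 11)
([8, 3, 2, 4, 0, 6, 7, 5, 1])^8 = [3, 0, 2, 8, 1, 7, 5, 6, 4]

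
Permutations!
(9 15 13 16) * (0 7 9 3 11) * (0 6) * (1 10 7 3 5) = [3, 10, 2, 11, 4, 1, 0, 9, 8, 15, 7, 6, 12, 16, 14, 13, 5] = (0 3 11 6)(1 10 7 9 15 13 16 5)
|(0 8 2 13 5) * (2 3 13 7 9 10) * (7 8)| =|(0 7 9 10 2 8 3 13 5)| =9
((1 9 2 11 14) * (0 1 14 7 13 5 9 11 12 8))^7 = (14)(0 2 13 1 12 5 11 8 9 7)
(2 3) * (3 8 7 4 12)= (2 8 7 4 12 3)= [0, 1, 8, 2, 12, 5, 6, 4, 7, 9, 10, 11, 3]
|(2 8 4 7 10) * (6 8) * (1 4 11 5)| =9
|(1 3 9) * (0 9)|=|(0 9 1 3)|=4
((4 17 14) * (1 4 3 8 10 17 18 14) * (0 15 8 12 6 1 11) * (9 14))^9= (0 10)(1 4 18 9 14 3 12 6)(8 11)(15 17)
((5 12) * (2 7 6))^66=((2 7 6)(5 12))^66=(12)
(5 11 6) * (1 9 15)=[0, 9, 2, 3, 4, 11, 5, 7, 8, 15, 10, 6, 12, 13, 14, 1]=(1 9 15)(5 11 6)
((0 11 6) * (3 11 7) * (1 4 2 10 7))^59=((0 1 4 2 10 7 3 11 6))^59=(0 7 1 3 4 11 2 6 10)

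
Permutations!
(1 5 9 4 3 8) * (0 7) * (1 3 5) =[7, 1, 2, 8, 5, 9, 6, 0, 3, 4] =(0 7)(3 8)(4 5 9)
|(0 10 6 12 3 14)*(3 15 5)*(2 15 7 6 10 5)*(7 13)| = |(0 5 3 14)(2 15)(6 12 13 7)| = 4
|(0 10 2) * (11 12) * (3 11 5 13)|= |(0 10 2)(3 11 12 5 13)|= 15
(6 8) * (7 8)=(6 7 8)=[0, 1, 2, 3, 4, 5, 7, 8, 6]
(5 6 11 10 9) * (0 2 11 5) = [2, 1, 11, 3, 4, 6, 5, 7, 8, 0, 9, 10] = (0 2 11 10 9)(5 6)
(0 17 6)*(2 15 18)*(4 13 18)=(0 17 6)(2 15 4 13 18)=[17, 1, 15, 3, 13, 5, 0, 7, 8, 9, 10, 11, 12, 18, 14, 4, 16, 6, 2]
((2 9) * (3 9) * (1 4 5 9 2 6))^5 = ((1 4 5 9 6)(2 3))^5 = (9)(2 3)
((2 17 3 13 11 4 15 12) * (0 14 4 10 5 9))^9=(0 11 2 14 10 17 4 5 3 15 9 13 12)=((0 14 4 15 12 2 17 3 13 11 10 5 9))^9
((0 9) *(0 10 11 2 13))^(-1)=((0 9 10 11 2 13))^(-1)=(0 13 2 11 10 9)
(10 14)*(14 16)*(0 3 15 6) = (0 3 15 6)(10 16 14) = [3, 1, 2, 15, 4, 5, 0, 7, 8, 9, 16, 11, 12, 13, 10, 6, 14]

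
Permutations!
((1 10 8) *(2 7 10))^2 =((1 2 7 10 8))^2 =(1 7 8 2 10)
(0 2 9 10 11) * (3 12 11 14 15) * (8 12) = (0 2 9 10 14 15 3 8 12 11) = [2, 1, 9, 8, 4, 5, 6, 7, 12, 10, 14, 0, 11, 13, 15, 3]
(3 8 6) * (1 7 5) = [0, 7, 2, 8, 4, 1, 3, 5, 6] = (1 7 5)(3 8 6)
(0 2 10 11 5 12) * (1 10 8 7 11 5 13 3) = (0 2 8 7 11 13 3 1 10 5 12) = [2, 10, 8, 1, 4, 12, 6, 11, 7, 9, 5, 13, 0, 3]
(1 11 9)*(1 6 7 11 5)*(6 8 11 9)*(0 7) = (0 7 9 8 11 6)(1 5) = [7, 5, 2, 3, 4, 1, 0, 9, 11, 8, 10, 6]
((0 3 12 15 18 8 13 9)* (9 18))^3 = ((0 3 12 15 9)(8 13 18))^3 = (18)(0 15 3 9 12)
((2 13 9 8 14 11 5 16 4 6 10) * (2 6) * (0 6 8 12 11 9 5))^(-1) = ((0 6 10 8 14 9 12 11)(2 13 5 16 4))^(-1) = (0 11 12 9 14 8 10 6)(2 4 16 5 13)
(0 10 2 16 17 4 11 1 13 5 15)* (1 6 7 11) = (0 10 2 16 17 4 1 13 5 15)(6 7 11) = [10, 13, 16, 3, 1, 15, 7, 11, 8, 9, 2, 6, 12, 5, 14, 0, 17, 4]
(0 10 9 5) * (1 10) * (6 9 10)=[1, 6, 2, 3, 4, 0, 9, 7, 8, 5, 10]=(10)(0 1 6 9 5)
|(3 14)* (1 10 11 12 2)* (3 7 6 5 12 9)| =11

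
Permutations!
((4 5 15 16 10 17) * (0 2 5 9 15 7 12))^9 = (0 12 7 5 2)(4 16)(9 10)(15 17)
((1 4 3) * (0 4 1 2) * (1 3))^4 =(0 2 3 1 4)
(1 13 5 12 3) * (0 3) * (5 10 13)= (0 3 1 5 12)(10 13)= [3, 5, 2, 1, 4, 12, 6, 7, 8, 9, 13, 11, 0, 10]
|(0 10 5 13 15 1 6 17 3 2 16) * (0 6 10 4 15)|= 35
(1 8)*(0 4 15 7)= (0 4 15 7)(1 8)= [4, 8, 2, 3, 15, 5, 6, 0, 1, 9, 10, 11, 12, 13, 14, 7]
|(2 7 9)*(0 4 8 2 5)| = 7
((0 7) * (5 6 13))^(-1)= (0 7)(5 13 6)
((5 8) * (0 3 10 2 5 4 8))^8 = (0 2 3 5 10)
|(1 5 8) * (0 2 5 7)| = 6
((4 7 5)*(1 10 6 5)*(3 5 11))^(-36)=(1 3)(4 6)(5 10)(7 11)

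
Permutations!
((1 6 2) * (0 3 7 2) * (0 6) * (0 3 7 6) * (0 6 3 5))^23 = ((0 7 2 1 5))^23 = (0 1 7 5 2)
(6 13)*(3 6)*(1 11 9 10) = (1 11 9 10)(3 6 13) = [0, 11, 2, 6, 4, 5, 13, 7, 8, 10, 1, 9, 12, 3]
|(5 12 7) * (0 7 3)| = 5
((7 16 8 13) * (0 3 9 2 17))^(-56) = (0 17 2 9 3)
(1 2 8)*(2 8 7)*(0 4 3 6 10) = (0 4 3 6 10)(1 8)(2 7) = [4, 8, 7, 6, 3, 5, 10, 2, 1, 9, 0]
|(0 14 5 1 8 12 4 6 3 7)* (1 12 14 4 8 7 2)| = 28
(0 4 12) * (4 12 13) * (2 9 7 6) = (0 12)(2 9 7 6)(4 13) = [12, 1, 9, 3, 13, 5, 2, 6, 8, 7, 10, 11, 0, 4]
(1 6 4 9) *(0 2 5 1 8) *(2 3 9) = [3, 6, 5, 9, 2, 1, 4, 7, 0, 8] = (0 3 9 8)(1 6 4 2 5)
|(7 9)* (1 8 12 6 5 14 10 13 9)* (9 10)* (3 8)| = |(1 3 8 12 6 5 14 9 7)(10 13)| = 18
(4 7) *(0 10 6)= [10, 1, 2, 3, 7, 5, 0, 4, 8, 9, 6]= (0 10 6)(4 7)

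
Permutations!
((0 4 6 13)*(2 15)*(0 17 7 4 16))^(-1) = ((0 16)(2 15)(4 6 13 17 7))^(-1) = (0 16)(2 15)(4 7 17 13 6)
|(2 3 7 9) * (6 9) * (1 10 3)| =7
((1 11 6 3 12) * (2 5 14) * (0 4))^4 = ((0 4)(1 11 6 3 12)(2 5 14))^4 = (1 12 3 6 11)(2 5 14)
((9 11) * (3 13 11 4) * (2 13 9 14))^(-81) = ((2 13 11 14)(3 9 4))^(-81) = (2 14 11 13)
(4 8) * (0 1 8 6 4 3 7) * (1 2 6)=(0 2 6 4 1 8 3 7)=[2, 8, 6, 7, 1, 5, 4, 0, 3]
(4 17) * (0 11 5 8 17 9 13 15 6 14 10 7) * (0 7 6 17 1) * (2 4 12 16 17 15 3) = (0 11 5 8 1)(2 4 9 13 3)(6 14 10)(12 16 17) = [11, 0, 4, 2, 9, 8, 14, 7, 1, 13, 6, 5, 16, 3, 10, 15, 17, 12]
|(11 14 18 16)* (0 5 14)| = |(0 5 14 18 16 11)| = 6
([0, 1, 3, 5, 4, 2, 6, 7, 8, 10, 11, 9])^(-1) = [0, 1, 5, 2, 4, 3, 6, 7, 8, 11, 9, 10]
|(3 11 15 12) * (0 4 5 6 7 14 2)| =28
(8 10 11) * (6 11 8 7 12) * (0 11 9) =(0 11 7 12 6 9)(8 10) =[11, 1, 2, 3, 4, 5, 9, 12, 10, 0, 8, 7, 6]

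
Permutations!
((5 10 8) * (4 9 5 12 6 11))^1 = (4 9 5 10 8 12 6 11)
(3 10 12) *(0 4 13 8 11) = (0 4 13 8 11)(3 10 12) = [4, 1, 2, 10, 13, 5, 6, 7, 11, 9, 12, 0, 3, 8]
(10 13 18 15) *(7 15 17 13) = (7 15 10)(13 18 17) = [0, 1, 2, 3, 4, 5, 6, 15, 8, 9, 7, 11, 12, 18, 14, 10, 16, 13, 17]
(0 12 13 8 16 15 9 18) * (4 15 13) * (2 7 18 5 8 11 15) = (0 12 4 2 7 18)(5 8 16 13 11 15 9) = [12, 1, 7, 3, 2, 8, 6, 18, 16, 5, 10, 15, 4, 11, 14, 9, 13, 17, 0]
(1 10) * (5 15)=(1 10)(5 15)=[0, 10, 2, 3, 4, 15, 6, 7, 8, 9, 1, 11, 12, 13, 14, 5]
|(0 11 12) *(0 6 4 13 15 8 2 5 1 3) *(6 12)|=|(0 11 6 4 13 15 8 2 5 1 3)|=11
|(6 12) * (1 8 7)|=|(1 8 7)(6 12)|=6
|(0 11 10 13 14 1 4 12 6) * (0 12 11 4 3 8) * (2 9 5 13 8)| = |(0 4 11 10 8)(1 3 2 9 5 13 14)(6 12)| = 70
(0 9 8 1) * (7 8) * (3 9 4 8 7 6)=(0 4 8 1)(3 9 6)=[4, 0, 2, 9, 8, 5, 3, 7, 1, 6]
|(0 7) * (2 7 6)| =4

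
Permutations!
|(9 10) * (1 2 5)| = 6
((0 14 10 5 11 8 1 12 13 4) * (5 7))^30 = (0 12 11 10 4 1 5 14 13 8 7)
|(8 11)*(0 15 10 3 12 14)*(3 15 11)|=6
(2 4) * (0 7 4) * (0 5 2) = (0 7 4)(2 5) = [7, 1, 5, 3, 0, 2, 6, 4]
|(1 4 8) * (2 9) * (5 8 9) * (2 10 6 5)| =7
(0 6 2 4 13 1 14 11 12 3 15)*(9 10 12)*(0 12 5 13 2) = [6, 14, 4, 15, 2, 13, 0, 7, 8, 10, 5, 9, 3, 1, 11, 12] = (0 6)(1 14 11 9 10 5 13)(2 4)(3 15 12)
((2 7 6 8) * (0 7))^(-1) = ((0 7 6 8 2))^(-1) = (0 2 8 6 7)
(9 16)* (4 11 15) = (4 11 15)(9 16) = [0, 1, 2, 3, 11, 5, 6, 7, 8, 16, 10, 15, 12, 13, 14, 4, 9]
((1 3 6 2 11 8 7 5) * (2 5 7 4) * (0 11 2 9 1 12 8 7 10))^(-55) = (0 11 7 10)(1 3 6 5 12 8 4 9)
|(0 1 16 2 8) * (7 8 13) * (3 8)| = 8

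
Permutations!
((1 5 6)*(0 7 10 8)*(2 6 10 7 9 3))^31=((0 9 3 2 6 1 5 10 8))^31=(0 6 8 2 10 3 5 9 1)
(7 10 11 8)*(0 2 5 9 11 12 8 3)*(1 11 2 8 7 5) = (0 8 5 9 2 1 11 3)(7 10 12) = [8, 11, 1, 0, 4, 9, 6, 10, 5, 2, 12, 3, 7]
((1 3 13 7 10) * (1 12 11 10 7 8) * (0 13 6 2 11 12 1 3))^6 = (0 11 3)(1 2 8)(6 13 10)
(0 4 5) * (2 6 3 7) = (0 4 5)(2 6 3 7) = [4, 1, 6, 7, 5, 0, 3, 2]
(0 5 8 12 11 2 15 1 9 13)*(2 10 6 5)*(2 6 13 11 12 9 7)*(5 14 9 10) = (0 6 14 9 11 5 8 10 13)(1 7 2 15) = [6, 7, 15, 3, 4, 8, 14, 2, 10, 11, 13, 5, 12, 0, 9, 1]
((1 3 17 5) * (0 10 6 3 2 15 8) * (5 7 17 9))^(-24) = ((0 10 6 3 9 5 1 2 15 8)(7 17))^(-24) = (17)(0 1 6 15 9)(2 3 8 5 10)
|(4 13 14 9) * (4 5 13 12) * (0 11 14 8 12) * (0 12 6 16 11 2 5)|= |(0 2 5 13 8 6 16 11 14 9)(4 12)|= 10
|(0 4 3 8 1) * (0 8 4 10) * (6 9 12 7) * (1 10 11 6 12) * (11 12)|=|(0 12 7 11 6 9 1 8 10)(3 4)|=18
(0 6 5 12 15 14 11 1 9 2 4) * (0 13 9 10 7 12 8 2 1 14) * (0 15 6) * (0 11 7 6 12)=(15)(0 11 14 7)(1 10 6 5 8 2 4 13 9)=[11, 10, 4, 3, 13, 8, 5, 0, 2, 1, 6, 14, 12, 9, 7, 15]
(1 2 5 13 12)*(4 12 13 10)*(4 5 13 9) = (1 2 13 9 4 12)(5 10) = [0, 2, 13, 3, 12, 10, 6, 7, 8, 4, 5, 11, 1, 9]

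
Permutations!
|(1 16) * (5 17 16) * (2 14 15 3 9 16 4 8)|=|(1 5 17 4 8 2 14 15 3 9 16)|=11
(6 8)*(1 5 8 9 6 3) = (1 5 8 3)(6 9) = [0, 5, 2, 1, 4, 8, 9, 7, 3, 6]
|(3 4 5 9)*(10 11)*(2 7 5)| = 6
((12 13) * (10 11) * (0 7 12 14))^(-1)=((0 7 12 13 14)(10 11))^(-1)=(0 14 13 12 7)(10 11)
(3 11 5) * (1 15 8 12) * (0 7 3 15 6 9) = [7, 6, 2, 11, 4, 15, 9, 3, 12, 0, 10, 5, 1, 13, 14, 8] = (0 7 3 11 5 15 8 12 1 6 9)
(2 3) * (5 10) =(2 3)(5 10) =[0, 1, 3, 2, 4, 10, 6, 7, 8, 9, 5]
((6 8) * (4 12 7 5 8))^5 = (4 6 8 5 7 12)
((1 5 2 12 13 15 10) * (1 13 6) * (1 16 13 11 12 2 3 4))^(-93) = (1 4 3 5)(6 11 15 16 12 10 13)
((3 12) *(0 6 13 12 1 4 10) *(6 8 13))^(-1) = (0 10 4 1 3 12 13 8)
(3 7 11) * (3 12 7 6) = (3 6)(7 11 12) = [0, 1, 2, 6, 4, 5, 3, 11, 8, 9, 10, 12, 7]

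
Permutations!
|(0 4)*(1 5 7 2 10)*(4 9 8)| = 20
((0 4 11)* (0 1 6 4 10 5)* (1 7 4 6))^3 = (11)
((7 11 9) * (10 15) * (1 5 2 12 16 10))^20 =((1 5 2 12 16 10 15)(7 11 9))^20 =(1 15 10 16 12 2 5)(7 9 11)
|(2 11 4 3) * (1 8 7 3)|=7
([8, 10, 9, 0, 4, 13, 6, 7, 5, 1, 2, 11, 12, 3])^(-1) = [3, 9, 10, 13, 4, 8, 6, 7, 0, 2, 1, 11, 12, 5]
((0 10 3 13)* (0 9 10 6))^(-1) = ((0 6)(3 13 9 10))^(-1) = (0 6)(3 10 9 13)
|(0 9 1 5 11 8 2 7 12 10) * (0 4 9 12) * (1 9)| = 10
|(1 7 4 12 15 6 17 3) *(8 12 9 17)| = 12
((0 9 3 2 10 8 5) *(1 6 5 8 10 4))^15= ((10)(0 9 3 2 4 1 6 5))^15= (10)(0 5 6 1 4 2 3 9)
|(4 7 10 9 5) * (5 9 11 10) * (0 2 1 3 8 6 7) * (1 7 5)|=|(0 2 7 1 3 8 6 5 4)(10 11)|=18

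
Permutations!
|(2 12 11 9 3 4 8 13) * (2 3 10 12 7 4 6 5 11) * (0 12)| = |(0 12 2 7 4 8 13 3 6 5 11 9 10)| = 13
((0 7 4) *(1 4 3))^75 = ((0 7 3 1 4))^75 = (7)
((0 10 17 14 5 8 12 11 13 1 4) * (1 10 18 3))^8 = (0 1 18 4 3)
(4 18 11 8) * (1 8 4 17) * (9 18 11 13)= (1 8 17)(4 11)(9 18 13)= [0, 8, 2, 3, 11, 5, 6, 7, 17, 18, 10, 4, 12, 9, 14, 15, 16, 1, 13]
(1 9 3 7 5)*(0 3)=(0 3 7 5 1 9)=[3, 9, 2, 7, 4, 1, 6, 5, 8, 0]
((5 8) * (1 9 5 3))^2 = (1 5 3 9 8)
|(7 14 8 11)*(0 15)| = |(0 15)(7 14 8 11)| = 4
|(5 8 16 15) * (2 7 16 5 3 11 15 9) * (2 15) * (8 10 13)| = |(2 7 16 9 15 3 11)(5 10 13 8)| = 28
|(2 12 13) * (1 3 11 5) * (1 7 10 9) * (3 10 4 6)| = 6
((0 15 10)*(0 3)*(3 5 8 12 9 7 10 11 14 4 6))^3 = ((0 15 11 14 4 6 3)(5 8 12 9 7 10))^3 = (0 14 3 11 6 15 4)(5 9)(7 8)(10 12)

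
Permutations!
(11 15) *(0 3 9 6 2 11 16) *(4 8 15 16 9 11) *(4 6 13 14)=(0 3 11 16)(2 6)(4 8 15 9 13 14)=[3, 1, 6, 11, 8, 5, 2, 7, 15, 13, 10, 16, 12, 14, 4, 9, 0]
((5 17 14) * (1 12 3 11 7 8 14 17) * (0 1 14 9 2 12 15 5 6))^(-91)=(17)(0 6 14 5 15 1)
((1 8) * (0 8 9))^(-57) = (0 9 1 8)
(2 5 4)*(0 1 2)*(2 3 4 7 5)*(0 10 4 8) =[1, 3, 2, 8, 10, 7, 6, 5, 0, 9, 4] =(0 1 3 8)(4 10)(5 7)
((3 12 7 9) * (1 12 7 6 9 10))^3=(1 9 10 6 7 12 3)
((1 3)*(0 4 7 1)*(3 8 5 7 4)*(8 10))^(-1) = ((0 3)(1 10 8 5 7))^(-1) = (0 3)(1 7 5 8 10)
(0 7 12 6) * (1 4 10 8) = (0 7 12 6)(1 4 10 8) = [7, 4, 2, 3, 10, 5, 0, 12, 1, 9, 8, 11, 6]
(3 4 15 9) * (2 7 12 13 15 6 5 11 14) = [0, 1, 7, 4, 6, 11, 5, 12, 8, 3, 10, 14, 13, 15, 2, 9] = (2 7 12 13 15 9 3 4 6 5 11 14)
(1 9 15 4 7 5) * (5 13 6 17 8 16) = (1 9 15 4 7 13 6 17 8 16 5) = [0, 9, 2, 3, 7, 1, 17, 13, 16, 15, 10, 11, 12, 6, 14, 4, 5, 8]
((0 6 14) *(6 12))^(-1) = ((0 12 6 14))^(-1) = (0 14 6 12)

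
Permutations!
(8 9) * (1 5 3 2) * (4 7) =(1 5 3 2)(4 7)(8 9) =[0, 5, 1, 2, 7, 3, 6, 4, 9, 8]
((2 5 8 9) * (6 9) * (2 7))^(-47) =(2 5 8 6 9 7)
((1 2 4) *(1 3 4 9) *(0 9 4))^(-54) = ((0 9 1 2 4 3))^(-54) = (9)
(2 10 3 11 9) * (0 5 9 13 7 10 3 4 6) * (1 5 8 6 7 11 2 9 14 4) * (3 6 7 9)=[8, 5, 6, 2, 9, 14, 0, 10, 7, 3, 1, 13, 12, 11, 4]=(0 8 7 10 1 5 14 4 9 3 2 6)(11 13)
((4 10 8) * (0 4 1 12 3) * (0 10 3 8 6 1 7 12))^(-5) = (0 4 3 10 6 1)(7 12 8)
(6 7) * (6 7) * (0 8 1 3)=(0 8 1 3)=[8, 3, 2, 0, 4, 5, 6, 7, 1]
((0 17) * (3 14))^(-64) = ((0 17)(3 14))^(-64) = (17)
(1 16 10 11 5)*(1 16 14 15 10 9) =[0, 14, 2, 3, 4, 16, 6, 7, 8, 1, 11, 5, 12, 13, 15, 10, 9] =(1 14 15 10 11 5 16 9)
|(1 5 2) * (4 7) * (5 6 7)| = |(1 6 7 4 5 2)| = 6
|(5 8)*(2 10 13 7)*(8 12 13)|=7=|(2 10 8 5 12 13 7)|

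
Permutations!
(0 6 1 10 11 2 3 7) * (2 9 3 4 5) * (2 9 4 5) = [6, 10, 5, 7, 2, 9, 1, 0, 8, 3, 11, 4] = (0 6 1 10 11 4 2 5 9 3 7)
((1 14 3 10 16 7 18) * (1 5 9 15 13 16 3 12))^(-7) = (18)(1 12 14)(3 10)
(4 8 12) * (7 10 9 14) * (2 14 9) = (2 14 7 10)(4 8 12) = [0, 1, 14, 3, 8, 5, 6, 10, 12, 9, 2, 11, 4, 13, 7]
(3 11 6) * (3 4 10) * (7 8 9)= (3 11 6 4 10)(7 8 9)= [0, 1, 2, 11, 10, 5, 4, 8, 9, 7, 3, 6]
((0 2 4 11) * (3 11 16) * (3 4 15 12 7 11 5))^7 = ((0 2 15 12 7 11)(3 5)(4 16))^7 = (0 2 15 12 7 11)(3 5)(4 16)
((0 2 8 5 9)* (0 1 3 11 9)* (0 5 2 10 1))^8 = (0 1 11)(3 9 10)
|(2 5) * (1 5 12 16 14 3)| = |(1 5 2 12 16 14 3)| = 7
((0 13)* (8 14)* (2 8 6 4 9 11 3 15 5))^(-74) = ((0 13)(2 8 14 6 4 9 11 3 15 5))^(-74) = (2 11 14 15 4)(3 6 5 9 8)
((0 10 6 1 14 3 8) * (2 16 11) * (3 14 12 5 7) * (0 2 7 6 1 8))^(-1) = ((0 10 1 12 5 6 8 2 16 11 7 3))^(-1) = (0 3 7 11 16 2 8 6 5 12 1 10)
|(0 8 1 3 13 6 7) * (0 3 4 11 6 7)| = 6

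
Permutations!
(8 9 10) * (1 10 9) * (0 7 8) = [7, 10, 2, 3, 4, 5, 6, 8, 1, 9, 0] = (0 7 8 1 10)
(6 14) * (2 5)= [0, 1, 5, 3, 4, 2, 14, 7, 8, 9, 10, 11, 12, 13, 6]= (2 5)(6 14)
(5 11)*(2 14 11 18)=(2 14 11 5 18)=[0, 1, 14, 3, 4, 18, 6, 7, 8, 9, 10, 5, 12, 13, 11, 15, 16, 17, 2]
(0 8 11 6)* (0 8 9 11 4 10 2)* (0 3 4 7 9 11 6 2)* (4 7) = (0 11 2 3 7 9 6 8 4 10) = [11, 1, 3, 7, 10, 5, 8, 9, 4, 6, 0, 2]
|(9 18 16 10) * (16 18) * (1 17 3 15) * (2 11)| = |(18)(1 17 3 15)(2 11)(9 16 10)| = 12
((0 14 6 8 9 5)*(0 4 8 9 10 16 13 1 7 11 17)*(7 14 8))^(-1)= (0 17 11 7 4 5 9 6 14 1 13 16 10 8)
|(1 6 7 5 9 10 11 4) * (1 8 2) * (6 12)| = |(1 12 6 7 5 9 10 11 4 8 2)| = 11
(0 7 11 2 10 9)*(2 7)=(0 2 10 9)(7 11)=[2, 1, 10, 3, 4, 5, 6, 11, 8, 0, 9, 7]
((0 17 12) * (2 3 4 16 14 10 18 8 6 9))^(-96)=((0 17 12)(2 3 4 16 14 10 18 8 6 9))^(-96)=(2 14 6 4 18)(3 10 9 16 8)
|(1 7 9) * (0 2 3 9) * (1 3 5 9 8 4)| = 9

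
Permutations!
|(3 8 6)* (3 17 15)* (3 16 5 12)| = 8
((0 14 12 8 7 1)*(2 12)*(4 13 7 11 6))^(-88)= (14)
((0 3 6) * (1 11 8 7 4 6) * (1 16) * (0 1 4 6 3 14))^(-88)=((0 14)(1 11 8 7 6)(3 16 4))^(-88)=(1 8 6 11 7)(3 4 16)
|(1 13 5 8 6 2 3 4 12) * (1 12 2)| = 15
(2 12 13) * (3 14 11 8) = [0, 1, 12, 14, 4, 5, 6, 7, 3, 9, 10, 8, 13, 2, 11] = (2 12 13)(3 14 11 8)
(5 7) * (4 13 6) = (4 13 6)(5 7) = [0, 1, 2, 3, 13, 7, 4, 5, 8, 9, 10, 11, 12, 6]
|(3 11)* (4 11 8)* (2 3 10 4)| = 3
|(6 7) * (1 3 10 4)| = |(1 3 10 4)(6 7)| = 4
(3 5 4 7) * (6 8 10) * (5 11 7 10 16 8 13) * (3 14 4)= (3 11 7 14 4 10 6 13 5)(8 16)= [0, 1, 2, 11, 10, 3, 13, 14, 16, 9, 6, 7, 12, 5, 4, 15, 8]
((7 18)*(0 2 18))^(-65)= (0 7 18 2)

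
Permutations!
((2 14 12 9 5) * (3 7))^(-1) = ((2 14 12 9 5)(3 7))^(-1) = (2 5 9 12 14)(3 7)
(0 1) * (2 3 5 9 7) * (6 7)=[1, 0, 3, 5, 4, 9, 7, 2, 8, 6]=(0 1)(2 3 5 9 6 7)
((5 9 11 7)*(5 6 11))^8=((5 9)(6 11 7))^8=(6 7 11)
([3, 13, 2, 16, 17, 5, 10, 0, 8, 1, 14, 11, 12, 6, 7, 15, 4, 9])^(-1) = (0 7 14 10 6 13 1 9 17 4 16 3)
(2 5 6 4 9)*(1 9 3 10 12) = [0, 9, 5, 10, 3, 6, 4, 7, 8, 2, 12, 11, 1] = (1 9 2 5 6 4 3 10 12)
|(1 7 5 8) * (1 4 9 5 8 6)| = 7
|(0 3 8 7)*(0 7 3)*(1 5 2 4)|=|(1 5 2 4)(3 8)|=4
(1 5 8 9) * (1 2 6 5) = [0, 1, 6, 3, 4, 8, 5, 7, 9, 2] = (2 6 5 8 9)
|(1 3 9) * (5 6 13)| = 3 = |(1 3 9)(5 6 13)|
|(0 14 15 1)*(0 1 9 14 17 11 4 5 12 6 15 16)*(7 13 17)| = |(0 7 13 17 11 4 5 12 6 15 9 14 16)| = 13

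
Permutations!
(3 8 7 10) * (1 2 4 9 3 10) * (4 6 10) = (1 2 6 10 4 9 3 8 7) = [0, 2, 6, 8, 9, 5, 10, 1, 7, 3, 4]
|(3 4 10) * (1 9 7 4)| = |(1 9 7 4 10 3)| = 6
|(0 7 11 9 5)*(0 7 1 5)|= |(0 1 5 7 11 9)|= 6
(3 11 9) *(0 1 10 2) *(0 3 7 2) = [1, 10, 3, 11, 4, 5, 6, 2, 8, 7, 0, 9] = (0 1 10)(2 3 11 9 7)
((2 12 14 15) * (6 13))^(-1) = ((2 12 14 15)(6 13))^(-1) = (2 15 14 12)(6 13)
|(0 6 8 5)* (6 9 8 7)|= 4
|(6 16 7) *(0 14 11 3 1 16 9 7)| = 6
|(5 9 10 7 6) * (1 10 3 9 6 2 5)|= 6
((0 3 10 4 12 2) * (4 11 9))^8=(12)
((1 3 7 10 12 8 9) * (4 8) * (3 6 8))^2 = (1 8)(3 10 4 7 12)(6 9)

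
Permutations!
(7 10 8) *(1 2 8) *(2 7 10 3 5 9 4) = (1 7 3 5 9 4 2 8 10) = [0, 7, 8, 5, 2, 9, 6, 3, 10, 4, 1]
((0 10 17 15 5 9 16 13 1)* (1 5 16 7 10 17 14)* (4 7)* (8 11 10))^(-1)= ((0 17 15 16 13 5 9 4 7 8 11 10 14 1))^(-1)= (0 1 14 10 11 8 7 4 9 5 13 16 15 17)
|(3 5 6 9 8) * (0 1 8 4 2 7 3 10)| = |(0 1 8 10)(2 7 3 5 6 9 4)| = 28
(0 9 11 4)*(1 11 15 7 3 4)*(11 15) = (0 9 11 1 15 7 3 4) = [9, 15, 2, 4, 0, 5, 6, 3, 8, 11, 10, 1, 12, 13, 14, 7]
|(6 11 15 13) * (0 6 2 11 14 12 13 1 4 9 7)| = |(0 6 14 12 13 2 11 15 1 4 9 7)| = 12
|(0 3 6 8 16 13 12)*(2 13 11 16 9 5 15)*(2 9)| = 42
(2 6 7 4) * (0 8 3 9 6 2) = [8, 1, 2, 9, 0, 5, 7, 4, 3, 6] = (0 8 3 9 6 7 4)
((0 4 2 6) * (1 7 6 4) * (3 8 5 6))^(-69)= (0 1 7 3 8 5 6)(2 4)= ((0 1 7 3 8 5 6)(2 4))^(-69)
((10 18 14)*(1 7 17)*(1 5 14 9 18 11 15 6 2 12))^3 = ((1 7 17 5 14 10 11 15 6 2 12)(9 18))^3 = (1 5 11 2 7 14 15 12 17 10 6)(9 18)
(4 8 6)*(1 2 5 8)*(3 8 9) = (1 2 5 9 3 8 6 4) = [0, 2, 5, 8, 1, 9, 4, 7, 6, 3]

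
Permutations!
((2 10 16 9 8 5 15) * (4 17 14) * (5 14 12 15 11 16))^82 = ((2 10 5 11 16 9 8 14 4 17 12 15))^82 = (2 12 4 8 16 5)(9 11 10 15 17 14)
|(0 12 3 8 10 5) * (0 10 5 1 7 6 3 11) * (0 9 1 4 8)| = 8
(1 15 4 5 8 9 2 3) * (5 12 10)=[0, 15, 3, 1, 12, 8, 6, 7, 9, 2, 5, 11, 10, 13, 14, 4]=(1 15 4 12 10 5 8 9 2 3)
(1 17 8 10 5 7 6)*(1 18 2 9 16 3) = (1 17 8 10 5 7 6 18 2 9 16 3) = [0, 17, 9, 1, 4, 7, 18, 6, 10, 16, 5, 11, 12, 13, 14, 15, 3, 8, 2]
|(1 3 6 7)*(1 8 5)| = 6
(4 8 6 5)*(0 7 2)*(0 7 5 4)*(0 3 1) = (0 5 3 1)(2 7)(4 8 6) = [5, 0, 7, 1, 8, 3, 4, 2, 6]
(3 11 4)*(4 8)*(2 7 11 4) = [0, 1, 7, 4, 3, 5, 6, 11, 2, 9, 10, 8] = (2 7 11 8)(3 4)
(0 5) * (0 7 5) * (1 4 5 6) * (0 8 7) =(0 8 7 6 1 4 5) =[8, 4, 2, 3, 5, 0, 1, 6, 7]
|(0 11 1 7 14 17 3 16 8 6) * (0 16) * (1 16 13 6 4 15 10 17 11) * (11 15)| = |(0 1 7 14 15 10 17 3)(4 11 16 8)(6 13)| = 8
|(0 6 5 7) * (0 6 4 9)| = 3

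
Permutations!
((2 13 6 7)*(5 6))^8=(2 6 13 7 5)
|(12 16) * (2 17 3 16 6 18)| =|(2 17 3 16 12 6 18)| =7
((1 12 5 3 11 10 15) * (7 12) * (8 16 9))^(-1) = (1 15 10 11 3 5 12 7)(8 9 16)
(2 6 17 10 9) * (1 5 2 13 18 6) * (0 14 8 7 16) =[14, 5, 1, 3, 4, 2, 17, 16, 7, 13, 9, 11, 12, 18, 8, 15, 0, 10, 6] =(0 14 8 7 16)(1 5 2)(6 17 10 9 13 18)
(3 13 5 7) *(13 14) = (3 14 13 5 7) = [0, 1, 2, 14, 4, 7, 6, 3, 8, 9, 10, 11, 12, 5, 13]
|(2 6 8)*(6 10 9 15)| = 6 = |(2 10 9 15 6 8)|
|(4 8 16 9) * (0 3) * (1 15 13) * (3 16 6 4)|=|(0 16 9 3)(1 15 13)(4 8 6)|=12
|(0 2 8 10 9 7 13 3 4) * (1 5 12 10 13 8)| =12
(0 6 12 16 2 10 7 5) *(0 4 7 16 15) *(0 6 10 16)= [10, 1, 16, 3, 7, 4, 12, 5, 8, 9, 0, 11, 15, 13, 14, 6, 2]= (0 10)(2 16)(4 7 5)(6 12 15)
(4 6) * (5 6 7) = (4 7 5 6) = [0, 1, 2, 3, 7, 6, 4, 5]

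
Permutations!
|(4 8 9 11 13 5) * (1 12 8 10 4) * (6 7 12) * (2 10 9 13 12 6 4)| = 8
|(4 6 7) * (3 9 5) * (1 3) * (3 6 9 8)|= 6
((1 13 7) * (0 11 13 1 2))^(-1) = ((0 11 13 7 2))^(-1) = (0 2 7 13 11)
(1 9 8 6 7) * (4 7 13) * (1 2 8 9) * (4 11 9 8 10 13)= (2 10 13 11 9 8 6 4 7)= [0, 1, 10, 3, 7, 5, 4, 2, 6, 8, 13, 9, 12, 11]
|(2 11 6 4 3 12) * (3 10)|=|(2 11 6 4 10 3 12)|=7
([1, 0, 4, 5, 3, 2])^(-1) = (0 1)(2 5 3 4)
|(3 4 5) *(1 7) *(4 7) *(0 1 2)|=|(0 1 4 5 3 7 2)|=7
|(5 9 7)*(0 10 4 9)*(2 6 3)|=|(0 10 4 9 7 5)(2 6 3)|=6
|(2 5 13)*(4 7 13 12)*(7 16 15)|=8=|(2 5 12 4 16 15 7 13)|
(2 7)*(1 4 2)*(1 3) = (1 4 2 7 3) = [0, 4, 7, 1, 2, 5, 6, 3]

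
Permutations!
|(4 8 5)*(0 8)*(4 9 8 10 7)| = |(0 10 7 4)(5 9 8)| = 12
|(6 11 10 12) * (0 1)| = |(0 1)(6 11 10 12)| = 4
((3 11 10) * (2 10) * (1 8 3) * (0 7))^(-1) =(0 7)(1 10 2 11 3 8)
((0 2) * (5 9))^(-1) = (0 2)(5 9)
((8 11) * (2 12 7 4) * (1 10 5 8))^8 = ((1 10 5 8 11)(2 12 7 4))^8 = (12)(1 8 10 11 5)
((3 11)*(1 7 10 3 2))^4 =(1 11 10)(2 3 7)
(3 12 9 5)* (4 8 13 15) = [0, 1, 2, 12, 8, 3, 6, 7, 13, 5, 10, 11, 9, 15, 14, 4] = (3 12 9 5)(4 8 13 15)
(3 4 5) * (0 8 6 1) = (0 8 6 1)(3 4 5) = [8, 0, 2, 4, 5, 3, 1, 7, 6]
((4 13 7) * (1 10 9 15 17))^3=(1 15 10 17 9)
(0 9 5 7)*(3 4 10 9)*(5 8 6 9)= [3, 1, 2, 4, 10, 7, 9, 0, 6, 8, 5]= (0 3 4 10 5 7)(6 9 8)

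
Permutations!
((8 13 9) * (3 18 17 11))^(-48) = ((3 18 17 11)(8 13 9))^(-48) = (18)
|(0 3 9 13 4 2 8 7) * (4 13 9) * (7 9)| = 7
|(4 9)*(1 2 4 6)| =5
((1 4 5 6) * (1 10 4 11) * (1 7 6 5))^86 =((1 11 7 6 10 4))^86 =(1 7 10)(4 11 6)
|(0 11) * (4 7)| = |(0 11)(4 7)| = 2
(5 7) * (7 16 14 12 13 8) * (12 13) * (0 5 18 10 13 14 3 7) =(0 5 16 3 7 18 10 13 8) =[5, 1, 2, 7, 4, 16, 6, 18, 0, 9, 13, 11, 12, 8, 14, 15, 3, 17, 10]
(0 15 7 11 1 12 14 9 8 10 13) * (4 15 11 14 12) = (0 11 1 4 15 7 14 9 8 10 13) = [11, 4, 2, 3, 15, 5, 6, 14, 10, 8, 13, 1, 12, 0, 9, 7]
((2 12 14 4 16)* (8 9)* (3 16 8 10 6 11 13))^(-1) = (2 16 3 13 11 6 10 9 8 4 14 12)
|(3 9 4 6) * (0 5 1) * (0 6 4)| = 6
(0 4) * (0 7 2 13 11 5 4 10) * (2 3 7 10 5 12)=[5, 1, 13, 7, 10, 4, 6, 3, 8, 9, 0, 12, 2, 11]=(0 5 4 10)(2 13 11 12)(3 7)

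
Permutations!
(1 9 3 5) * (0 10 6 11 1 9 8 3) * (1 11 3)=(11)(0 10 6 3 5 9)(1 8)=[10, 8, 2, 5, 4, 9, 3, 7, 1, 0, 6, 11]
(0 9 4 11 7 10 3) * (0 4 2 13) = (0 9 2 13)(3 4 11 7 10) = [9, 1, 13, 4, 11, 5, 6, 10, 8, 2, 3, 7, 12, 0]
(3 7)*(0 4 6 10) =(0 4 6 10)(3 7) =[4, 1, 2, 7, 6, 5, 10, 3, 8, 9, 0]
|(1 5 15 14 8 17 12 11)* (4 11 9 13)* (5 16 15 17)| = |(1 16 15 14 8 5 17 12 9 13 4 11)| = 12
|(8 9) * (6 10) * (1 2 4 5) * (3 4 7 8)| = 8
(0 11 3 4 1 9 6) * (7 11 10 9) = (0 10 9 6)(1 7 11 3 4) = [10, 7, 2, 4, 1, 5, 0, 11, 8, 6, 9, 3]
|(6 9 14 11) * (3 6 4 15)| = 7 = |(3 6 9 14 11 4 15)|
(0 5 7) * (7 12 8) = (0 5 12 8 7) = [5, 1, 2, 3, 4, 12, 6, 0, 7, 9, 10, 11, 8]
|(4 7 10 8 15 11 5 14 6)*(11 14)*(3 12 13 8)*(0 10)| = |(0 10 3 12 13 8 15 14 6 4 7)(5 11)| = 22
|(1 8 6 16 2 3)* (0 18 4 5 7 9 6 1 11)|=22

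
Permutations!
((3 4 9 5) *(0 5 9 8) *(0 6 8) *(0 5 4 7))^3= ((9)(0 4 5 3 7)(6 8))^3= (9)(0 3 4 7 5)(6 8)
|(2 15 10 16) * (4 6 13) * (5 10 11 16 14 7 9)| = 60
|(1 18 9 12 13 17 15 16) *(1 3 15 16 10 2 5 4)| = 13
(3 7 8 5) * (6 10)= (3 7 8 5)(6 10)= [0, 1, 2, 7, 4, 3, 10, 8, 5, 9, 6]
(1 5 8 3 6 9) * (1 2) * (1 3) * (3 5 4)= [0, 4, 5, 6, 3, 8, 9, 7, 1, 2]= (1 4 3 6 9 2 5 8)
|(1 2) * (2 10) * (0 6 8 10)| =6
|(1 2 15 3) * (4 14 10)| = 12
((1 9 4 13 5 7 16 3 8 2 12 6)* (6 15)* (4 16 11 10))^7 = (1 15 2 3 9 6 12 8 16)(4 13 5 7 11 10)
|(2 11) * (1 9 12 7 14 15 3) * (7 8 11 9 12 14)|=|(1 12 8 11 2 9 14 15 3)|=9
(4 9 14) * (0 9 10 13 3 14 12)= (0 9 12)(3 14 4 10 13)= [9, 1, 2, 14, 10, 5, 6, 7, 8, 12, 13, 11, 0, 3, 4]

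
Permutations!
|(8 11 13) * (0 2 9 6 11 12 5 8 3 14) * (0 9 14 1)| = 9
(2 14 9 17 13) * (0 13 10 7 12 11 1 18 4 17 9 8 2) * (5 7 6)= (0 13)(1 18 4 17 10 6 5 7 12 11)(2 14 8)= [13, 18, 14, 3, 17, 7, 5, 12, 2, 9, 6, 1, 11, 0, 8, 15, 16, 10, 4]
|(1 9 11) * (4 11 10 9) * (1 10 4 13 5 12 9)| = 8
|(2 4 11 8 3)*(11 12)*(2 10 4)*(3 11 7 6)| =6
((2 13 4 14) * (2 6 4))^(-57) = ((2 13)(4 14 6))^(-57) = (14)(2 13)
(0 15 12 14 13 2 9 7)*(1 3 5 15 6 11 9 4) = (0 6 11 9 7)(1 3 5 15 12 14 13 2 4) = [6, 3, 4, 5, 1, 15, 11, 0, 8, 7, 10, 9, 14, 2, 13, 12]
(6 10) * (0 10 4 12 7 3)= (0 10 6 4 12 7 3)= [10, 1, 2, 0, 12, 5, 4, 3, 8, 9, 6, 11, 7]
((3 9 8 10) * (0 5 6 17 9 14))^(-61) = ((0 5 6 17 9 8 10 3 14))^(-61) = (0 6 9 10 14 5 17 8 3)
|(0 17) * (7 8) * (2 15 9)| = |(0 17)(2 15 9)(7 8)| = 6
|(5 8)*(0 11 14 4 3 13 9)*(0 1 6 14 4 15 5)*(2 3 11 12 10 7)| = |(0 12 10 7 2 3 13 9 1 6 14 15 5 8)(4 11)| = 14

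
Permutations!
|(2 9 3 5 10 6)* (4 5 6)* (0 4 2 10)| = 15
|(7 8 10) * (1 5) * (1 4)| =3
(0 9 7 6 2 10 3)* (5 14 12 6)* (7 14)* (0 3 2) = [9, 1, 10, 3, 4, 7, 0, 5, 8, 14, 2, 11, 6, 13, 12] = (0 9 14 12 6)(2 10)(5 7)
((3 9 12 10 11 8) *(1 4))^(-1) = ((1 4)(3 9 12 10 11 8))^(-1) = (1 4)(3 8 11 10 12 9)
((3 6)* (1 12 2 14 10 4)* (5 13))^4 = (1 10 2)(4 14 12)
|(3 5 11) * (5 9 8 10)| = 6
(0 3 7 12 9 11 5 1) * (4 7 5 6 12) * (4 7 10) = (0 3 5 1)(4 10)(6 12 9 11) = [3, 0, 2, 5, 10, 1, 12, 7, 8, 11, 4, 6, 9]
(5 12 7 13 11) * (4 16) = [0, 1, 2, 3, 16, 12, 6, 13, 8, 9, 10, 5, 7, 11, 14, 15, 4] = (4 16)(5 12 7 13 11)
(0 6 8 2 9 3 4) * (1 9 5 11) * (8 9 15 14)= (0 6 9 3 4)(1 15 14 8 2 5 11)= [6, 15, 5, 4, 0, 11, 9, 7, 2, 3, 10, 1, 12, 13, 8, 14]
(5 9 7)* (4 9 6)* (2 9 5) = (2 9 7)(4 5 6) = [0, 1, 9, 3, 5, 6, 4, 2, 8, 7]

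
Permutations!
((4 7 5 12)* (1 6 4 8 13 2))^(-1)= (1 2 13 8 12 5 7 4 6)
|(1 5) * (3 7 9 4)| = |(1 5)(3 7 9 4)| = 4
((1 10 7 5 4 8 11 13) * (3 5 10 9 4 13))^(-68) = ((1 9 4 8 11 3 5 13)(7 10))^(-68) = (1 11)(3 9)(4 5)(8 13)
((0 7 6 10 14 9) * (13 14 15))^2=((0 7 6 10 15 13 14 9))^2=(0 6 15 14)(7 10 13 9)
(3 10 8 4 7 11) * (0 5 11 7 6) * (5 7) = (0 7 5 11 3 10 8 4 6) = [7, 1, 2, 10, 6, 11, 0, 5, 4, 9, 8, 3]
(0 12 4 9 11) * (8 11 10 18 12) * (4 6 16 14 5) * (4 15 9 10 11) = (0 8 4 10 18 12 6 16 14 5 15 9 11) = [8, 1, 2, 3, 10, 15, 16, 7, 4, 11, 18, 0, 6, 13, 5, 9, 14, 17, 12]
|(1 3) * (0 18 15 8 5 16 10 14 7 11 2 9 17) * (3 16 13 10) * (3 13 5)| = 15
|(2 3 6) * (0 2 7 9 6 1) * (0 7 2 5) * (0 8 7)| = 9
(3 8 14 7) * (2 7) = [0, 1, 7, 8, 4, 5, 6, 3, 14, 9, 10, 11, 12, 13, 2] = (2 7 3 8 14)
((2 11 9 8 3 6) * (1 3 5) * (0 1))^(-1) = ((0 1 3 6 2 11 9 8 5))^(-1) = (0 5 8 9 11 2 6 3 1)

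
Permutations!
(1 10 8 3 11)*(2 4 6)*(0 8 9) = (0 8 3 11 1 10 9)(2 4 6) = [8, 10, 4, 11, 6, 5, 2, 7, 3, 0, 9, 1]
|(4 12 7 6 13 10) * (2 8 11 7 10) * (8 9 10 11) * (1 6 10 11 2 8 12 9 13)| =20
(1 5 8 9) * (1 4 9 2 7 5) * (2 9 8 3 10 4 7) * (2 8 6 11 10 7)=(2 8 9)(3 7 5)(4 6 11 10)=[0, 1, 8, 7, 6, 3, 11, 5, 9, 2, 4, 10]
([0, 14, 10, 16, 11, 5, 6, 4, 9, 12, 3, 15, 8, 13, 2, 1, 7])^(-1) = [0, 15, 14, 10, 7, 5, 6, 16, 12, 8, 2, 4, 9, 13, 1, 11, 3]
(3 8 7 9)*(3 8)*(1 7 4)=[0, 7, 2, 3, 1, 5, 6, 9, 4, 8]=(1 7 9 8 4)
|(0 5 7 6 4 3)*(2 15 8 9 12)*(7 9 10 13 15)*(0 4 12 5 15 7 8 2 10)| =|(0 15 2 8)(3 4)(5 9)(6 12 10 13 7)| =20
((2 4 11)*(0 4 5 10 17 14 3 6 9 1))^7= (0 14 11 6 5 1 17 4 3 2 9 10)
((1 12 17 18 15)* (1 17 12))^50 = (15 18 17) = ((15 17 18))^50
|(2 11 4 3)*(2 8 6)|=|(2 11 4 3 8 6)|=6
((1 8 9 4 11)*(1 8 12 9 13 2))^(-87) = (1 12 9 4 11 8 13 2)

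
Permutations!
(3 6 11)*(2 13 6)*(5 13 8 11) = (2 8 11 3)(5 13 6) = [0, 1, 8, 2, 4, 13, 5, 7, 11, 9, 10, 3, 12, 6]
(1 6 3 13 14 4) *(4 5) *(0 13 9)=(0 13 14 5 4 1 6 3 9)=[13, 6, 2, 9, 1, 4, 3, 7, 8, 0, 10, 11, 12, 14, 5]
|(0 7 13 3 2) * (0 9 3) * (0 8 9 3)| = 10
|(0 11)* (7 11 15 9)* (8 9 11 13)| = 12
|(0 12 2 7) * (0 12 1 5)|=|(0 1 5)(2 7 12)|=3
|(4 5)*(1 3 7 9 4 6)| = |(1 3 7 9 4 5 6)| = 7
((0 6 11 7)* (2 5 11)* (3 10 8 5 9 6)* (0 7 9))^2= (0 10 5 9 2 3 8 11 6)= ((0 3 10 8 5 11 9 6 2))^2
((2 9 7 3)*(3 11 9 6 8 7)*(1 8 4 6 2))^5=(1 3 9 11 7 8)(4 6)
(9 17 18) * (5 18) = (5 18 9 17) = [0, 1, 2, 3, 4, 18, 6, 7, 8, 17, 10, 11, 12, 13, 14, 15, 16, 5, 9]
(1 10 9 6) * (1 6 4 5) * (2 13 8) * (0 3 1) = (0 3 1 10 9 4 5)(2 13 8) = [3, 10, 13, 1, 5, 0, 6, 7, 2, 4, 9, 11, 12, 8]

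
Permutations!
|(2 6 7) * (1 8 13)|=|(1 8 13)(2 6 7)|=3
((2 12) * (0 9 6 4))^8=(12)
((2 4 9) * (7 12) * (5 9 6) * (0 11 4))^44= (12)(0 4 5 2 11 6 9)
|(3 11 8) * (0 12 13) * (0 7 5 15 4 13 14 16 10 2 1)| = 105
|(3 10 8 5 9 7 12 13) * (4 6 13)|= 10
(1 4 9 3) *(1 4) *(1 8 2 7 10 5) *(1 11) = (1 8 2 7 10 5 11)(3 4 9) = [0, 8, 7, 4, 9, 11, 6, 10, 2, 3, 5, 1]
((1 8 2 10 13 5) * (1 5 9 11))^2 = (1 2 13 11 8 10 9)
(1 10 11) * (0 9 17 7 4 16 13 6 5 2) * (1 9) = [1, 10, 0, 3, 16, 2, 5, 4, 8, 17, 11, 9, 12, 6, 14, 15, 13, 7] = (0 1 10 11 9 17 7 4 16 13 6 5 2)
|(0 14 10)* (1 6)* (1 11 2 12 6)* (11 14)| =7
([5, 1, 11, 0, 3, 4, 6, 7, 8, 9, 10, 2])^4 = [0, 1, 2, 3, 4, 5, 6, 7, 8, 9, 10, 11]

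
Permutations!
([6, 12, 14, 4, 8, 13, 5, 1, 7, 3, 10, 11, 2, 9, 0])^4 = [9, 0, 5, 1, 12, 4, 3, 14, 2, 7, 10, 11, 6, 8, 13]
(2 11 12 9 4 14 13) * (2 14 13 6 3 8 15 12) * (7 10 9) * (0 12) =(0 12 7 10 9 4 13 14 6 3 8 15)(2 11) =[12, 1, 11, 8, 13, 5, 3, 10, 15, 4, 9, 2, 7, 14, 6, 0]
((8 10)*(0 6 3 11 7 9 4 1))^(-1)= (0 1 4 9 7 11 3 6)(8 10)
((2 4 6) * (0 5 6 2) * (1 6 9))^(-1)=((0 5 9 1 6)(2 4))^(-1)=(0 6 1 9 5)(2 4)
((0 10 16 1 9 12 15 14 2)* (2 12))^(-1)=(0 2 9 1 16 10)(12 14 15)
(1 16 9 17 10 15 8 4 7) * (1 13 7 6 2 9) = (1 16)(2 9 17 10 15 8 4 6)(7 13) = [0, 16, 9, 3, 6, 5, 2, 13, 4, 17, 15, 11, 12, 7, 14, 8, 1, 10]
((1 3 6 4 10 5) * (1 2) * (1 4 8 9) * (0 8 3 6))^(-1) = ((0 8 9 1 6 3)(2 4 10 5))^(-1) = (0 3 6 1 9 8)(2 5 10 4)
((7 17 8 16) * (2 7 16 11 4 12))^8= ((2 7 17 8 11 4 12))^8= (2 7 17 8 11 4 12)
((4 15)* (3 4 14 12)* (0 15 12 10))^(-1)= ((0 15 14 10)(3 4 12))^(-1)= (0 10 14 15)(3 12 4)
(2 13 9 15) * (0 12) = (0 12)(2 13 9 15) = [12, 1, 13, 3, 4, 5, 6, 7, 8, 15, 10, 11, 0, 9, 14, 2]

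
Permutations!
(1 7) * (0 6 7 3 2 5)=(0 6 7 1 3 2 5)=[6, 3, 5, 2, 4, 0, 7, 1]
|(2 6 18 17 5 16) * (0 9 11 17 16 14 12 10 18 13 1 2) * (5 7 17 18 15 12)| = |(0 9 11 18 16)(1 2 6 13)(5 14)(7 17)(10 15 12)| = 60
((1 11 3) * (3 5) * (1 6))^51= ((1 11 5 3 6))^51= (1 11 5 3 6)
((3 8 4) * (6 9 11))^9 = ((3 8 4)(6 9 11))^9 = (11)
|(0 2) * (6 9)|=|(0 2)(6 9)|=2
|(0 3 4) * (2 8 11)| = 3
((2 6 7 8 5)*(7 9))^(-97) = ((2 6 9 7 8 5))^(-97) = (2 5 8 7 9 6)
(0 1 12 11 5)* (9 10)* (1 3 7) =[3, 12, 2, 7, 4, 0, 6, 1, 8, 10, 9, 5, 11] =(0 3 7 1 12 11 5)(9 10)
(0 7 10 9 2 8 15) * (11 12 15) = (0 7 10 9 2 8 11 12 15) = [7, 1, 8, 3, 4, 5, 6, 10, 11, 2, 9, 12, 15, 13, 14, 0]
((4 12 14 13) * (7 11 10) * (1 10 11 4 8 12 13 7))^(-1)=(1 10)(4 7 14 12 8 13)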